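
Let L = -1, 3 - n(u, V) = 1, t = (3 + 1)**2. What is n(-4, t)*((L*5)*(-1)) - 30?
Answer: -20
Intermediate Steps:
t = 16 (t = 4**2 = 16)
n(u, V) = 2 (n(u, V) = 3 - 1*1 = 3 - 1 = 2)
n(-4, t)*((L*5)*(-1)) - 30 = 2*(-1*5*(-1)) - 30 = 2*(-5*(-1)) - 30 = 2*5 - 30 = 10 - 30 = -20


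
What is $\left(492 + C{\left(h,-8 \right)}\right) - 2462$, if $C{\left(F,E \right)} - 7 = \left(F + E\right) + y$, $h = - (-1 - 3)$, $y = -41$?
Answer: $-2008$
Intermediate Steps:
$h = 4$ ($h = \left(-1\right) \left(-4\right) = 4$)
$C{\left(F,E \right)} = -34 + E + F$ ($C{\left(F,E \right)} = 7 - \left(41 - E - F\right) = 7 + \left(-41 + E + F\right) = -34 + E + F$)
$\left(492 + C{\left(h,-8 \right)}\right) - 2462 = \left(492 - 38\right) - 2462 = 454 - 2462 = -2008$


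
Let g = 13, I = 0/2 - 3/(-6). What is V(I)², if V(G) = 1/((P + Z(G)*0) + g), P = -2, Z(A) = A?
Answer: 1/121 ≈ 0.0082645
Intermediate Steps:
I = ½ (I = 0*(½) - 3*(-⅙) = 0 + ½ = ½ ≈ 0.50000)
V(G) = 1/11 (V(G) = 1/((-2 + G*0) + 13) = 1/((-2 + 0) + 13) = 1/(-2 + 13) = 1/11)
V(I)² = (1/11)² = 1/121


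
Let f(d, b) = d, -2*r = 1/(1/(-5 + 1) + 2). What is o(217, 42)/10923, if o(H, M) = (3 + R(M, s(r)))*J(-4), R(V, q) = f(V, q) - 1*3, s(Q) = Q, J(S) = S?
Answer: -56/3641 ≈ -0.015380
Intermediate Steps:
r = -2/7 (r = -1/(2*(1/(-5 + 1) + 2)) = -1/(2*(1/(-4) + 2)) = -1/(2*(-1/4 + 2)) = -1/(2*7/4) = -1/2*4/7 = -2/7 ≈ -0.28571)
R(V, q) = -3 + V (R(V, q) = V - 1*3 = V - 3 = -3 + V)
o(H, M) = -4*M (o(H, M) = (3 + (-3 + M))*(-4) = M*(-4) = -4*M)
o(217, 42)/10923 = -4*42/10923 = -168*1/10923 = -56/3641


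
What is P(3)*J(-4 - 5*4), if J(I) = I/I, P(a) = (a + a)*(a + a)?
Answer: 36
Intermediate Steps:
P(a) = 4*a**2 (P(a) = (2*a)*(2*a) = 4*a**2)
J(I) = 1
P(3)*J(-4 - 5*4) = (4*3**2)*1 = (4*9)*1 = 36*1 = 36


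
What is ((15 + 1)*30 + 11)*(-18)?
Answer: -8838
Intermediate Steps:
((15 + 1)*30 + 11)*(-18) = (16*30 + 11)*(-18) = (480 + 11)*(-18) = 491*(-18) = -8838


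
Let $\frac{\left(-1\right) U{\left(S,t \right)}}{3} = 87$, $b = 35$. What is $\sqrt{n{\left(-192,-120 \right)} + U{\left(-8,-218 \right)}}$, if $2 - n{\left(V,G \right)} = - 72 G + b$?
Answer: $i \sqrt{8934} \approx 94.52 i$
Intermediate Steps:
$U{\left(S,t \right)} = -261$ ($U{\left(S,t \right)} = \left(-3\right) 87 = -261$)
$n{\left(V,G \right)} = -33 + 72 G$ ($n{\left(V,G \right)} = 2 - \left(- 72 G + 35\right) = 2 - \left(35 - 72 G\right) = 2 + \left(-35 + 72 G\right) = -33 + 72 G$)
$\sqrt{n{\left(-192,-120 \right)} + U{\left(-8,-218 \right)}} = \sqrt{\left(-33 + 72 \left(-120\right)\right) - 261} = \sqrt{\left(-33 - 8640\right) - 261} = \sqrt{-8673 - 261} = \sqrt{-8934} = i \sqrt{8934}$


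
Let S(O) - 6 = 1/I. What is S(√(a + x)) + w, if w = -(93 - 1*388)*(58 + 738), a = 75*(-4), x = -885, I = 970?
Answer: 227781221/970 ≈ 2.3483e+5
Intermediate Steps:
a = -300
S(O) = 5821/970 (S(O) = 6 + 1/970 = 5821/970)
w = 234820 (w = -(93 - 388)*796 = -(-295)*796 = -1*(-234820) = 234820)
S(√(a + x)) + w = 5821/970 + 234820 = 227781221/970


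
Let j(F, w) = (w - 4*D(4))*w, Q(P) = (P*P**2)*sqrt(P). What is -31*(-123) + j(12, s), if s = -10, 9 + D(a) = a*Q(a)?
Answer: 24033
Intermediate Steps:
Q(P) = P**(7/2) (Q(P) = P**3*sqrt(P) = P**(7/2))
D(a) = -9 + a**(9/2) (D(a) = -9 + a*a**(7/2) = -9 + a**(9/2))
j(F, w) = w*(-2012 + w) (j(F, w) = (w - 4*(-9 + 4**(9/2)))*w = (w - 4*(-9 + 512))*w = (w - 4*503)*w = (w - 2012)*w = (-2012 + w)*w = w*(-2012 + w))
-31*(-123) + j(12, s) = -31*(-123) - 10*(-2012 - 10) = 3813 - 10*(-2022) = 3813 + 20220 = 24033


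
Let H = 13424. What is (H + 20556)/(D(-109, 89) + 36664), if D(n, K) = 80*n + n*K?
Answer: 33980/18243 ≈ 1.8626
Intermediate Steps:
D(n, K) = 80*n + K*n
(H + 20556)/(D(-109, 89) + 36664) = (13424 + 20556)/(-109*(80 + 89) + 36664) = 33980/(-109*169 + 36664) = 33980/(-18421 + 36664) = 33980/18243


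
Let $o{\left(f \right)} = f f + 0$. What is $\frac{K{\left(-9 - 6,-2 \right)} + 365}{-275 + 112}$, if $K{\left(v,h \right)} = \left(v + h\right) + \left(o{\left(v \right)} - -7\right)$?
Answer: $- \frac{580}{163} \approx -3.5583$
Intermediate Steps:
$o{\left(f \right)} = f^{2}$ ($o{\left(f \right)} = f^{2} + 0 = f^{2}$)
$K{\left(v,h \right)} = 7 + h + v + v^{2}$ ($K{\left(v,h \right)} = \left(v + h\right) + \left(v^{2} - -7\right) = \left(h + v\right) + \left(v^{2} + 7\right) = \left(h + v\right) + \left(7 + v^{2}\right) = 7 + h + v + v^{2}$)
$\frac{K{\left(-9 - 6,-2 \right)} + 365}{-275 + 112} = \frac{\left(7 - 2 - 15 + \left(-9 - 6\right)^{2}\right) + 365}{-275 + 112} = \frac{\left(7 - 2 - 15 + \left(-15\right)^{2}\right) + 365}{-163} = \left(\left(7 - 2 - 15 + 225\right) + 365\right) \left(- \frac{1}{163}\right) = \left(215 + 365\right) \left(- \frac{1}{163}\right) = 580 \left(- \frac{1}{163}\right) = - \frac{580}{163}$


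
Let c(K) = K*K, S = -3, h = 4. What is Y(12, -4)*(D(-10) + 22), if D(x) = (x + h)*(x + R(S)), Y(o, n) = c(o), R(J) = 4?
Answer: 8352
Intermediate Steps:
c(K) = K²
Y(o, n) = o²
D(x) = (4 + x)² (D(x) = (x + 4)*(x + 4) = (4 + x)*(4 + x) = (4 + x)²)
Y(12, -4)*(D(-10) + 22) = 12²*((16 + (-10)² + 8*(-10)) + 22) = 144*((16 + 100 - 80) + 22) = 144*(36 + 22) = 144*58 = 8352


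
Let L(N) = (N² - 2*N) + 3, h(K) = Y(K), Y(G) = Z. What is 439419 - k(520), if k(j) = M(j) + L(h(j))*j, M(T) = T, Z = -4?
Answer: 424859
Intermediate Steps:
Y(G) = -4
h(K) = -4
L(N) = 3 + N² - 2*N
k(j) = 28*j (k(j) = j + (3 + (-4)² - 2*(-4))*j = j + (3 + 16 + 8)*j = j + 27*j = 28*j)
439419 - k(520) = 439419 - 28*520 = 439419 - 1*14560 = 439419 - 14560 = 424859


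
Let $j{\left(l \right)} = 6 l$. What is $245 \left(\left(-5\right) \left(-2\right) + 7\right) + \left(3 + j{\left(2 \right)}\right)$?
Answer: $4180$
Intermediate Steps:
$245 \left(\left(-5\right) \left(-2\right) + 7\right) + \left(3 + j{\left(2 \right)}\right) = 245 \left(\left(-5\right) \left(-2\right) + 7\right) + \left(3 + 6 \cdot 2\right) = 245 \left(10 + 7\right) + \left(3 + 12\right) = 245 \cdot 17 + 15 = 4165 + 15 = 4180$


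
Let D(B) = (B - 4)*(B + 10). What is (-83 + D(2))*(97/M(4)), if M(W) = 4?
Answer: -10379/4 ≈ -2594.8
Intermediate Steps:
D(B) = (-4 + B)*(10 + B)
(-83 + D(2))*(97/M(4)) = (-83 + (-40 + 2**2 + 6*2))*(97/4) = (-83 + (-40 + 4 + 12))*(97*(1/4)) = (-83 - 24)*(97/4) = -107*97/4 = -10379/4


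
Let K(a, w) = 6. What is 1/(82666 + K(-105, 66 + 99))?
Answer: 1/82672 ≈ 1.2096e-5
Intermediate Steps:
1/(82666 + K(-105, 66 + 99)) = 1/(82666 + 6) = 1/82672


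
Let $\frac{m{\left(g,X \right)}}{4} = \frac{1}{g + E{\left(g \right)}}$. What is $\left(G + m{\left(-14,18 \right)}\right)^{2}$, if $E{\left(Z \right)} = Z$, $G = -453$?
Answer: $\frac{10061584}{49} \approx 2.0534 \cdot 10^{5}$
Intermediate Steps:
$m{\left(g,X \right)} = \frac{2}{g}$ ($m{\left(g,X \right)} = \frac{4}{g + g} = \frac{4}{2 g} = 4 \frac{1}{2 g} = \frac{2}{g}$)
$\left(G + m{\left(-14,18 \right)}\right)^{2} = \left(-453 + \frac{2}{-14}\right)^{2} = \left(-453 + 2 \left(- \frac{1}{14}\right)\right)^{2} = \left(-453 - \frac{1}{7}\right)^{2} = \left(- \frac{3172}{7}\right)^{2} = \frac{10061584}{49}$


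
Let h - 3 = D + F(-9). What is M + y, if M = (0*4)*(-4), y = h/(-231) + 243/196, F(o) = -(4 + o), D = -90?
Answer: 10315/6468 ≈ 1.5948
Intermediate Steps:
F(o) = -4 - o
h = -82 (h = 3 + (-90 + (-4 - 1*(-9))) = 3 + (-90 + (-4 + 9)) = 3 + (-90 + 5) = 3 - 85 = -82)
y = 10315/6468 (y = -82/(-231) + 243/196 = -82*(-1/231) + 243*(1/196) = 82/231 + 243/196 = 10315/6468 ≈ 1.5948)
M = 0 (M = 0*(-4) = 0)
M + y = 0 + 10315/6468 = 10315/6468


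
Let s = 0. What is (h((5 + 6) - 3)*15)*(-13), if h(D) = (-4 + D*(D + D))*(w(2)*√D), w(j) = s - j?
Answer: 96720*√2 ≈ 1.3678e+5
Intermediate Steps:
w(j) = -j (w(j) = 0 - j = -j)
h(D) = -2*√D*(-4 + 2*D²) (h(D) = (-4 + D*(D + D))*((-1*2)*√D) = (-4 + D*(2*D))*(-2*√D) = (-4 + 2*D²)*(-2*√D) = -2*√D*(-4 + 2*D²))
(h((5 + 6) - 3)*15)*(-13) = ((4*√((5 + 6) - 3)*(2 - ((5 + 6) - 3)²))*15)*(-13) = ((4*√(11 - 3)*(2 - (11 - 3)²))*15)*(-13) = ((4*√8*(2 - 1*8²))*15)*(-13) = ((4*(2*√2)*(2 - 1*64))*15)*(-13) = ((4*(2*√2)*(2 - 64))*15)*(-13) = ((4*(2*√2)*(-62))*15)*(-13) = (-496*√2*15)*(-13) = -7440*√2*(-13) = 96720*√2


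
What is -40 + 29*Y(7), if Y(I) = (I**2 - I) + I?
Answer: 1381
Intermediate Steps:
Y(I) = I**2
-40 + 29*Y(7) = -40 + 29*7**2 = -40 + 29*49 = -40 + 1421 = 1381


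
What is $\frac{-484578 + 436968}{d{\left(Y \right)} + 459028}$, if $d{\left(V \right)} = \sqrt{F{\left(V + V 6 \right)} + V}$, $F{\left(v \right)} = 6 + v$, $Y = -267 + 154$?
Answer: $- \frac{10927161540}{105353352841} + \frac{23805 i \sqrt{898}}{105353352841} \approx -0.10372 + 6.7711 \cdot 10^{-6} i$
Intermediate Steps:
$Y = -113$
$d{\left(V \right)} = \sqrt{6 + 8 V}$ ($d{\left(V \right)} = \sqrt{\left(6 + \left(V + V 6\right)\right) + V} = \sqrt{\left(6 + \left(V + 6 V\right)\right) + V} = \sqrt{\left(6 + 7 V\right) + V} = \sqrt{6 + 8 V}$)
$\frac{-484578 + 436968}{d{\left(Y \right)} + 459028} = \frac{-484578 + 436968}{\sqrt{6 + 8 \left(-113\right)} + 459028} = - \frac{47610}{\sqrt{6 - 904} + 459028} = - \frac{47610}{\sqrt{-898} + 459028} = - \frac{47610}{i \sqrt{898} + 459028} = - \frac{47610}{459028 + i \sqrt{898}}$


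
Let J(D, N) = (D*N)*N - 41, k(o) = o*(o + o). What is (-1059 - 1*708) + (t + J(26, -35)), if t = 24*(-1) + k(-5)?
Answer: 30068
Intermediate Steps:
k(o) = 2*o**2 (k(o) = o*(2*o) = 2*o**2)
J(D, N) = -41 + D*N**2 (J(D, N) = D*N**2 - 41 = -41 + D*N**2)
t = 26 (t = 24*(-1) + 2*(-5)**2 = -24 + 2*25 = -24 + 50 = 26)
(-1059 - 1*708) + (t + J(26, -35)) = (-1059 - 1*708) + (26 + (-41 + 26*(-35)**2)) = (-1059 - 708) + (26 + (-41 + 26*1225)) = -1767 + (26 + (-41 + 31850)) = -1767 + (26 + 31809) = -1767 + 31835 = 30068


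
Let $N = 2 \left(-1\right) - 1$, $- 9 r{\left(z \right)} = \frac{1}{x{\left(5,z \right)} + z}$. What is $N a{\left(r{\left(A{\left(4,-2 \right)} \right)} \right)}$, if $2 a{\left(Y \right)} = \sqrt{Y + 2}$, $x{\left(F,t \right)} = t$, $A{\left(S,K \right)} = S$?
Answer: $- \frac{\sqrt{286}}{8} \approx -2.1139$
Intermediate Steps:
$r{\left(z \right)} = - \frac{1}{18 z}$ ($r{\left(z \right)} = - \frac{1}{9 \left(z + z\right)} = - \frac{1}{9 \cdot 2 z} = - \frac{\frac{1}{2} \frac{1}{z}}{9} = - \frac{1}{18 z}$)
$N = -3$ ($N = -2 - 1 = -3$)
$a{\left(Y \right)} = \frac{\sqrt{2 + Y}}{2}$ ($a{\left(Y \right)} = \frac{\sqrt{Y + 2}}{2} = \frac{\sqrt{2 + Y}}{2}$)
$N a{\left(r{\left(A{\left(4,-2 \right)} \right)} \right)} = - 3 \frac{\sqrt{2 - \frac{1}{18 \cdot 4}}}{2} = - 3 \frac{\sqrt{2 - \frac{1}{72}}}{2} = - 3 \frac{\sqrt{\frac{143}{72}}}{2} = - 3 \frac{\frac{1}{12} \sqrt{286}}{2} = - 3 \frac{\sqrt{286}}{24} = - \frac{\sqrt{286}}{8}$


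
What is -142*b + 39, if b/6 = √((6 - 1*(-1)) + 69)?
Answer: 39 - 1704*√19 ≈ -7388.6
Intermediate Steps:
b = 12*√19 (b = 6*√((6 - 1*(-1)) + 69) = 6*√((6 + 1) + 69) = 6*√(7 + 69) = 6*√76 = 6*(2*√19) = 12*√19 ≈ 52.307)
-142*b + 39 = -1704*√19 + 39 = 39 - 1704*√19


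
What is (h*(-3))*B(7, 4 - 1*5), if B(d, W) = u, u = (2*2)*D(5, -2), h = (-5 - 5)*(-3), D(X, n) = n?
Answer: 720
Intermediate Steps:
h = 30 (h = -10*(-3) = 30)
u = -8 (u = (2*2)*(-2) = 4*(-2) = -8)
B(d, W) = -8
(h*(-3))*B(7, 4 - 1*5) = (30*(-3))*(-8) = -90*(-8) = 720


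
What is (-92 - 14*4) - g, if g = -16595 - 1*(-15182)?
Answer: 1265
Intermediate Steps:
g = -1413 (g = -16595 + 15182 = -1413)
(-92 - 14*4) - g = (-92 - 14*4) - 1*(-1413) = (-92 - 56) + 1413 = -148 + 1413 = 1265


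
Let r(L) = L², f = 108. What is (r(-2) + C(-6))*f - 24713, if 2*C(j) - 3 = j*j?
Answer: -22175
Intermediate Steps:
C(j) = 3/2 + j²/2 (C(j) = 3/2 + (j*j)/2 = 3/2 + j²/2)
(r(-2) + C(-6))*f - 24713 = ((-2)² + (3/2 + (½)*(-6)²))*108 - 24713 = (4 + (3/2 + (½)*36))*108 - 24713 = (4 + (3/2 + 18))*108 - 24713 = (4 + 39/2)*108 - 24713 = (47/2)*108 - 24713 = 2538 - 24713 = -22175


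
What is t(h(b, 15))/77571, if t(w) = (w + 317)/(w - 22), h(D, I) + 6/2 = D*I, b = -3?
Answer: -269/5429970 ≈ -4.9540e-5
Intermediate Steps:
h(D, I) = -3 + D*I
t(w) = (317 + w)/(-22 + w)
t(h(b, 15))/77571 = ((317 + (-3 - 3*15))/(-22 + (-3 - 3*15)))/77571 = ((317 + (-3 - 45))/(-22 + (-3 - 45)))*(1/77571) = ((317 - 48)/(-22 - 48))*(1/77571) = (269/(-70))*(1/77571) = -1/70*269*(1/77571) = -269/70*1/77571 = -269/5429970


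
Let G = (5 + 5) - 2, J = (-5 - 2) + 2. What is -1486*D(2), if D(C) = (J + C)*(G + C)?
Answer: 44580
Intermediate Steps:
J = -5 (J = -7 + 2 = -5)
G = 8 (G = 10 - 2 = 8)
D(C) = (-5 + C)*(8 + C)
-1486*D(2) = -1486*(-40 + 2**2 + 3*2) = -1486*(-40 + 4 + 6) = -1486*(-30) = 44580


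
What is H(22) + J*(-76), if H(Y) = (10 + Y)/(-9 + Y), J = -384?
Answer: 379424/13 ≈ 29186.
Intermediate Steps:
H(Y) = (10 + Y)/(-9 + Y)
H(22) + J*(-76) = (10 + 22)/(-9 + 22) - 384*(-76) = 32/13 + 29184 = 379424/13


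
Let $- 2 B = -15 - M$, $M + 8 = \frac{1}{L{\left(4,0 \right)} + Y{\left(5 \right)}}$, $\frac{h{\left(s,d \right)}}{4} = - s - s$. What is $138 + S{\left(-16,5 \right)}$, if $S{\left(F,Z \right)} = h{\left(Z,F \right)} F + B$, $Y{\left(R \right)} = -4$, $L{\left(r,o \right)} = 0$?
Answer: $\frac{6251}{8} \approx 781.38$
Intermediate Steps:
$h{\left(s,d \right)} = - 8 s$ ($h{\left(s,d \right)} = 4 \left(- s - s\right) = 4 \left(- 2 s\right) = - 8 s$)
$M = - \frac{33}{4}$ ($M = -8 + \frac{1}{0 - 4} = -8 + \frac{1}{-4} = -8 - \frac{1}{4} = - \frac{33}{4} \approx -8.25$)
$B = \frac{27}{8}$ ($B = - \frac{-15 - - \frac{33}{4}}{2} = - \frac{-15 + \frac{33}{4}}{2} = \left(- \frac{1}{2}\right) \left(- \frac{27}{4}\right) = \frac{27}{8} \approx 3.375$)
$S{\left(F,Z \right)} = \frac{27}{8} - 8 F Z$ ($S{\left(F,Z \right)} = - 8 Z F + \frac{27}{8} = - 8 F Z + \frac{27}{8} = \frac{27}{8} - 8 F Z$)
$138 + S{\left(-16,5 \right)} = 138 - \left(- \frac{27}{8} - 640\right) = 138 + \left(\frac{27}{8} + 640\right) = 138 + \frac{5147}{8} = \frac{6251}{8}$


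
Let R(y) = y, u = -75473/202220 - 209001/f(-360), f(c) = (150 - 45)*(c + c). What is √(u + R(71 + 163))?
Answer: √4263029778882889/4246620 ≈ 15.375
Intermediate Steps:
f(c) = 210*c (f(c) = 105*(2*c) = 210*c)
u = 609307057/254797200 (u = -75473/202220 - 209001/(210*(-360)) = -75473*1/202220 - 209001/(-75600) = -75473/202220 - 209001*(-1/75600) = -75473/202220 + 69667/25200 = 609307057/254797200 ≈ 2.3913)
√(u + R(71 + 163)) = √(609307057/254797200 + (71 + 163)) = √(609307057/254797200 + 234) = √(60231851857/254797200) = √4263029778882889/4246620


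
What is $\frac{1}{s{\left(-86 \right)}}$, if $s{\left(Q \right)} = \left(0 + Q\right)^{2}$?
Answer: $\frac{1}{7396} \approx 0.00013521$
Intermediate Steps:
$s{\left(Q \right)} = Q^{2}$
$\frac{1}{s{\left(-86 \right)}} = \frac{1}{\left(-86\right)^{2}} = \frac{1}{7396}$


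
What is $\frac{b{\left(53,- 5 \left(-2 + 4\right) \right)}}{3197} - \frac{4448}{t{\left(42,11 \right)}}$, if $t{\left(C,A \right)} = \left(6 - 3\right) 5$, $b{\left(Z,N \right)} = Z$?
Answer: $- \frac{14219461}{47955} \approx -296.52$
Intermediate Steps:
$t{\left(C,A \right)} = 15$ ($t{\left(C,A \right)} = 3 \cdot 5 = 15$)
$\frac{b{\left(53,- 5 \left(-2 + 4\right) \right)}}{3197} - \frac{4448}{t{\left(42,11 \right)}} = \frac{53}{3197} - \frac{4448}{15} = - \frac{14219461}{47955}$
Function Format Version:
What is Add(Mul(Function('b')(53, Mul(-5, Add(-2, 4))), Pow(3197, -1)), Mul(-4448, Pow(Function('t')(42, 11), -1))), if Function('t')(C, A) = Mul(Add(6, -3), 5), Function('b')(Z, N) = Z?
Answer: Rational(-14219461, 47955) ≈ -296.52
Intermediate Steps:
Function('t')(C, A) = 15 (Function('t')(C, A) = Mul(3, 5) = 15)
Add(Mul(Function('b')(53, Mul(-5, Add(-2, 4))), Pow(3197, -1)), Mul(-4448, Pow(Function('t')(42, 11), -1))) = Add(Mul(53, Pow(3197, -1)), Mul(-4448, Pow(15, -1))) = Add(Mul(53, Rational(1, 3197)), Mul(-4448, Rational(1, 15))) = Add(Rational(53, 3197), Rational(-4448, 15)) = Rational(-14219461, 47955)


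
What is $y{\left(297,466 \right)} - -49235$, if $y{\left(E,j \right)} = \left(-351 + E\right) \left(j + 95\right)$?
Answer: $18941$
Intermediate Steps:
$y{\left(E,j \right)} = \left(-351 + E\right) \left(95 + j\right)$
$y{\left(297,466 \right)} - -49235 = \left(-33345 - 163566 + 95 \cdot 297 + 297 \cdot 466\right) - -49235 = \left(-33345 - 163566 + 28215 + 138402\right) + 49235 = -30294 + 49235 = 18941$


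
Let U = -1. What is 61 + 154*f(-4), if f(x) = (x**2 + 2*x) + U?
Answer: 1139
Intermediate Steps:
f(x) = -1 + x**2 + 2*x (f(x) = (x**2 + 2*x) - 1 = -1 + x**2 + 2*x)
61 + 154*f(-4) = 61 + 154*(-1 + (-4)**2 + 2*(-4)) = 61 + 154*(-1 + 16 - 8) = 61 + 154*7 = 61 + 1078 = 1139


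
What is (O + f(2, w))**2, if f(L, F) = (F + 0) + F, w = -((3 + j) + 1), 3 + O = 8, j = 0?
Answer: 9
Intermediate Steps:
O = 5 (O = -3 + 8 = 5)
w = -4 (w = -((3 + 0) + 1) = -(3 + 1) = -1*4 = -4)
f(L, F) = 2*F (f(L, F) = F + F = 2*F)
(O + f(2, w))**2 = (5 + 2*(-4))**2 = (5 - 8)**2 = (-3)**2 = 9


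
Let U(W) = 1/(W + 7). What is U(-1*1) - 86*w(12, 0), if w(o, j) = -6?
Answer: 3097/6 ≈ 516.17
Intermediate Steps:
U(W) = 1/(7 + W)
U(-1*1) - 86*w(12, 0) = 1/(7 - 1*1) - 86*(-6) = 1/(7 - 1) + 516 = 1/6 + 516 = ⅙ + 516 = 3097/6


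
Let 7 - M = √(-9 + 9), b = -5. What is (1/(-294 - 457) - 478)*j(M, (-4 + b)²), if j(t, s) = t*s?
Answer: -203541093/751 ≈ -2.7103e+5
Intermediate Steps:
M = 7 (M = 7 - √(-9 + 9) = 7 - √0 = 7 - 1*0 = 7 + 0 = 7)
j(t, s) = s*t
(1/(-294 - 457) - 478)*j(M, (-4 + b)²) = (1/(-294 - 457) - 478)*((-4 - 5)²*7) = (1/(-751) - 478)*((-9)²*7) = (-1/751 - 478)*(81*7) = -358979/751*567 = -203541093/751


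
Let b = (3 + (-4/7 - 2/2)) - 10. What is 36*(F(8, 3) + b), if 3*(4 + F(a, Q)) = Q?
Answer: -2916/7 ≈ -416.57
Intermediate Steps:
F(a, Q) = -4 + Q/3
b = -60/7 (b = (3 + (-4*1/7 - 2*1/2)) - 10 = (3 + (-4/7 - 1)) - 10 = (3 - 11/7) - 10 = 10/7 - 10 = -60/7 ≈ -8.5714)
36*(F(8, 3) + b) = 36*((-4 + (1/3)*3) - 60/7) = 36*((-4 + 1) - 60/7) = 36*(-3 - 60/7) = 36*(-81/7) = -2916/7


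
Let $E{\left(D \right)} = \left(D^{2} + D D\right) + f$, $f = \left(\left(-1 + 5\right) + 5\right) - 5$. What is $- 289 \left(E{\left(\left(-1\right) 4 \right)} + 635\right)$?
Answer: $-193919$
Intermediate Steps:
$f = 4$ ($f = \left(4 + 5\right) - 5 = 9 - 5 = 4$)
$E{\left(D \right)} = 4 + 2 D^{2}$ ($E{\left(D \right)} = \left(D^{2} + D D\right) + 4 = \left(D^{2} + D^{2}\right) + 4 = 2 D^{2} + 4 = 4 + 2 D^{2}$)
$- 289 \left(E{\left(\left(-1\right) 4 \right)} + 635\right) = - 289 \left(\left(4 + 2 \left(\left(-1\right) 4\right)^{2}\right) + 635\right) = - 289 \left(\left(4 + 2 \left(-4\right)^{2}\right) + 635\right) = - 289 \left(\left(4 + 2 \cdot 16\right) + 635\right) = - 289 \left(\left(4 + 32\right) + 635\right) = - 289 \left(36 + 635\right) = \left(-289\right) 671 = -193919$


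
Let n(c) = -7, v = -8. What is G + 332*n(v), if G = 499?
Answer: -1825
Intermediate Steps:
G + 332*n(v) = 499 + 332*(-7) = 499 - 2324 = -1825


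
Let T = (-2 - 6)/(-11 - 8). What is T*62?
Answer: 496/19 ≈ 26.105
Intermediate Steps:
T = 8/19 (T = -8/(-19) = -8*(-1/19) = 8/19 ≈ 0.42105)
T*62 = (8/19)*62 = 496/19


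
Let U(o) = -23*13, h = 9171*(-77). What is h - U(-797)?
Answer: -705868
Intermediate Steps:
h = -706167
U(o) = -299
h - U(-797) = -706167 - 1*(-299) = -706167 + 299 = -705868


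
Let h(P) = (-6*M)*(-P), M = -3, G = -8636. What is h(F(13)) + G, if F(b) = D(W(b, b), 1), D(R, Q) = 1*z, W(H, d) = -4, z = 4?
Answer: -8708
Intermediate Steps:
D(R, Q) = 4 (D(R, Q) = 1*4 = 4)
F(b) = 4
h(P) = -18*P (h(P) = (-6*(-3))*(-P) = 18*(-P) = -18*P)
h(F(13)) + G = -18*4 - 8636 = -72 - 8636 = -8708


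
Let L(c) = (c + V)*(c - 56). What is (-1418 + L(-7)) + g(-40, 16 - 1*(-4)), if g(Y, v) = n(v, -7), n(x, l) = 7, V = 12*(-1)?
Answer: -214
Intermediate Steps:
V = -12
g(Y, v) = 7
L(c) = (-56 + c)*(-12 + c) (L(c) = (c - 12)*(c - 56) = (-12 + c)*(-56 + c) = (-56 + c)*(-12 + c))
(-1418 + L(-7)) + g(-40, 16 - 1*(-4)) = (-1418 + (672 + (-7)² - 68*(-7))) + 7 = (-1418 + (672 + 49 + 476)) + 7 = (-1418 + 1197) + 7 = -221 + 7 = -214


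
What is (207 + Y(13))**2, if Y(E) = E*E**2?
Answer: 5779216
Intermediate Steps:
Y(E) = E**3
(207 + Y(13))**2 = (207 + 13**3)**2 = (207 + 2197)**2 = 2404**2 = 5779216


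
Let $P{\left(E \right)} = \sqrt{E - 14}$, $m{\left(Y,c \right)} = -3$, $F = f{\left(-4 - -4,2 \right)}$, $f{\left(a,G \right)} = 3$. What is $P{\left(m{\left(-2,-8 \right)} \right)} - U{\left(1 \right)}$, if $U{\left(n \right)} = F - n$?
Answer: $-2 + i \sqrt{17} \approx -2.0 + 4.1231 i$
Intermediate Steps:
$F = 3$
$U{\left(n \right)} = 3 - n$
$P{\left(E \right)} = \sqrt{-14 + E}$
$P{\left(m{\left(-2,-8 \right)} \right)} - U{\left(1 \right)} = \sqrt{-14 - 3} - \left(3 - 1\right) = \sqrt{-17} - \left(3 - 1\right) = i \sqrt{17} - 2 = -2 + i \sqrt{17}$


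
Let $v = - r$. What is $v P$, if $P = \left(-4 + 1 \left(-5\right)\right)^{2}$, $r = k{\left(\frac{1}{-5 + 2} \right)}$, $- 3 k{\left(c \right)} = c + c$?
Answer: $-18$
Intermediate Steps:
$k{\left(c \right)} = - \frac{2 c}{3}$ ($k{\left(c \right)} = - \frac{c + c}{3} = - \frac{2 c}{3}$)
$r = \frac{2}{9}$ ($r = - \frac{2}{3 \left(-5 + 2\right)} = - \frac{2}{3 \left(-3\right)} = \left(- \frac{2}{3}\right) \left(- \frac{1}{3}\right) = \frac{2}{9} \approx 0.22222$)
$P = 81$ ($P = \left(-4 - 5\right)^{2} = \left(-9\right)^{2} = 81$)
$v = - \frac{2}{9}$ ($v = \left(-1\right) \frac{2}{9} = - \frac{2}{9} \approx -0.22222$)
$v P = \left(- \frac{2}{9}\right) 81 = -18$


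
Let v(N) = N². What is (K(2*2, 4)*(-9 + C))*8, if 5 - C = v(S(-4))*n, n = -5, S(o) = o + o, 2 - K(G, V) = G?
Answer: -5056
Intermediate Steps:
K(G, V) = 2 - G
S(o) = 2*o
C = 325 (C = 5 - (2*(-4))²*(-5) = 5 - (-8)²*(-5) = 5 - 64*(-5) = 5 - 1*(-320) = 5 + 320 = 325)
(K(2*2, 4)*(-9 + C))*8 = ((2 - 2*2)*(-9 + 325))*8 = ((2 - 1*4)*316)*8 = ((2 - 4)*316)*8 = -2*316*8 = -632*8 = -5056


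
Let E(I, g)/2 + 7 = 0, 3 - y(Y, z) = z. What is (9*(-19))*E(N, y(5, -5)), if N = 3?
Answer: 2394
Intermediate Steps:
y(Y, z) = 3 - z
E(I, g) = -14 (E(I, g) = -14 + 2*0 = -14 + 0 = -14)
(9*(-19))*E(N, y(5, -5)) = (9*(-19))*(-14) = -171*(-14) = 2394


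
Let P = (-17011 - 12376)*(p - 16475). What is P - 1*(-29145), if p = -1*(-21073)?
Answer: -135092281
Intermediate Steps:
p = 21073
P = -135121426 (P = (-17011 - 12376)*(21073 - 16475) = -29387*4598 = -135121426)
P - 1*(-29145) = -135121426 - 1*(-29145) = -135121426 + 29145 = -135092281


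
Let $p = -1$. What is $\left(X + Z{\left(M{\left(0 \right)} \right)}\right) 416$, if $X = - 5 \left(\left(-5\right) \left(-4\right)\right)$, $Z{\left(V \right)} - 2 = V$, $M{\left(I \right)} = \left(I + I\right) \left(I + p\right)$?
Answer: $-40768$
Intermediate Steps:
$M{\left(I \right)} = 2 I \left(-1 + I\right)$ ($M{\left(I \right)} = \left(I + I\right) \left(I - 1\right) = 2 I \left(-1 + I\right)$)
$Z{\left(V \right)} = 2 + V$
$X = -100$ ($X = \left(-5\right) 20 = -100$)
$\left(X + Z{\left(M{\left(0 \right)} \right)}\right) 416 = \left(-100 + \left(2 + 2 \cdot 0 \left(-1 + 0\right)\right)\right) 416 = \left(-100 + \left(2 + 2 \cdot 0 \left(-1\right)\right)\right) 416 = \left(-100 + \left(2 + 0\right)\right) 416 = \left(-100 + 2\right) 416 = \left(-98\right) 416 = -40768$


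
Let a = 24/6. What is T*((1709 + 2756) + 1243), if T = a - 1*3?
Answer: 5708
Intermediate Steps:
a = 4 (a = 24*(1/6) = 4)
T = 1 (T = 4 - 1*3 = 4 - 3 = 1)
T*((1709 + 2756) + 1243) = 1*((1709 + 2756) + 1243) = 1*(4465 + 1243) = 1*5708 = 5708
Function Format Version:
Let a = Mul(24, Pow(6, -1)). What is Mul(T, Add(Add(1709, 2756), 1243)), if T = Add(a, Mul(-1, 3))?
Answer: 5708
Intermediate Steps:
a = 4 (a = Mul(24, Rational(1, 6)) = 4)
T = 1 (T = Add(4, Mul(-1, 3)) = Add(4, -3) = 1)
Mul(T, Add(Add(1709, 2756), 1243)) = Mul(1, Add(Add(1709, 2756), 1243)) = Mul(1, Add(4465, 1243)) = Mul(1, 5708) = 5708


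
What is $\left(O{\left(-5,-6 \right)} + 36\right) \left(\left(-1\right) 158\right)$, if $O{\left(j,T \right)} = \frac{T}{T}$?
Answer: $-5846$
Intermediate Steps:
$O{\left(j,T \right)} = 1$
$\left(O{\left(-5,-6 \right)} + 36\right) \left(\left(-1\right) 158\right) = \left(1 + 36\right) \left(\left(-1\right) 158\right) = 37 \left(-158\right) = -5846$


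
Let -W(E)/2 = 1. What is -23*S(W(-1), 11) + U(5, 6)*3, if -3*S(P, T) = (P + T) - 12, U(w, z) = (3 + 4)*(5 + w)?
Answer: 187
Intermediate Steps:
U(w, z) = 35 + 7*w (U(w, z) = 7*(5 + w) = 35 + 7*w)
W(E) = -2 (W(E) = -2*1 = -2)
S(P, T) = 4 - P/3 - T/3 (S(P, T) = -((P + T) - 12)/3 = -(-12 + P + T)/3 = 4 - P/3 - T/3)
-23*S(W(-1), 11) + U(5, 6)*3 = -23*(4 - 1/3*(-2) - 1/3*11) + (35 + 7*5)*3 = -23*(4 + 2/3 - 11/3) + (35 + 35)*3 = -23*1 + 70*3 = -23 + 210 = 187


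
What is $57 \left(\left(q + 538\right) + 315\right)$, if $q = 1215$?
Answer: $117876$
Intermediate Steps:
$57 \left(\left(q + 538\right) + 315\right) = 57 \left(\left(1215 + 538\right) + 315\right) = 57 \left(1753 + 315\right) = 57 \cdot 2068 = 117876$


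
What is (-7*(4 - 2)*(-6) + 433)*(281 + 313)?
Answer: 307098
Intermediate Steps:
(-7*(4 - 2)*(-6) + 433)*(281 + 313) = (-7*2*(-6) + 433)*594 = (-14*(-6) + 433)*594 = (84 + 433)*594 = 517*594 = 307098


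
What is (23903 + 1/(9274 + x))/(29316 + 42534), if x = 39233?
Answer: 579731411/1742613975 ≈ 0.33268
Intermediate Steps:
(23903 + 1/(9274 + x))/(29316 + 42534) = (23903 + 1/(9274 + 39233))/(29316 + 42534) = (23903 + 1/48507)/71850 = (23903 + 1/48507)*(1/71850) = (1159462822/48507)*(1/71850) = 579731411/1742613975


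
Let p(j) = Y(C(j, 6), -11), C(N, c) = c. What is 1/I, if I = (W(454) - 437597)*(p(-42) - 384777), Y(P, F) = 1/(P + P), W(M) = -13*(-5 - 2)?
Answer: 6/1010053258219 ≈ 5.9403e-12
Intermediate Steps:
W(M) = 91 (W(M) = -13*(-7) = 91)
Y(P, F) = 1/(2*P)
p(j) = 1/12 (p(j) = (½)/6 = (½)*(⅙) = 1/12)
I = 1010053258219/6 (I = (91 - 437597)*(1/12 - 384777) = -437506*(-4617323/12) = 1010053258219/6 ≈ 1.6834e+11)
1/I = 1/(1010053258219/6) = 6/1010053258219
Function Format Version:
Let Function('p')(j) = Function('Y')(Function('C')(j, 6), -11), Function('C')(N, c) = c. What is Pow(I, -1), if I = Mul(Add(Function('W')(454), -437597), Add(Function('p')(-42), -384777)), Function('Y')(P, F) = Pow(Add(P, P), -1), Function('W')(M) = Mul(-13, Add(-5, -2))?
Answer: Rational(6, 1010053258219) ≈ 5.9403e-12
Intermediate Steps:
Function('W')(M) = 91 (Function('W')(M) = Mul(-13, -7) = 91)
Function('Y')(P, F) = Mul(Rational(1, 2), Pow(P, -1)) (Function('Y')(P, F) = Pow(Mul(2, P), -1) = Mul(Rational(1, 2), Pow(P, -1)))
Function('p')(j) = Rational(1, 12) (Function('p')(j) = Mul(Rational(1, 2), Pow(6, -1)) = Mul(Rational(1, 2), Rational(1, 6)) = Rational(1, 12))
I = Rational(1010053258219, 6) (I = Mul(Add(91, -437597), Add(Rational(1, 12), -384777)) = Mul(-437506, Rational(-4617323, 12)) = Rational(1010053258219, 6) ≈ 1.6834e+11)
Pow(I, -1) = Pow(Rational(1010053258219, 6), -1) = Rational(6, 1010053258219)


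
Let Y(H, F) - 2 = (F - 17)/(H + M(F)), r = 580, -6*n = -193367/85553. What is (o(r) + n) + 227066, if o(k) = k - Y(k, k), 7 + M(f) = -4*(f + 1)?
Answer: 204611566232443/898819818 ≈ 2.2764e+5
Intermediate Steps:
n = 193367/513318 (n = -(-193367)/(6*85553) = -1/6*(-193367/85553) = 193367/513318 ≈ 0.37670)
M(f) = -11 - 4*f (M(f) = -7 - 4*(f + 1) = -7 - 4*(1 + f) = -7 + (-4 - 4*f) = -11 - 4*f)
Y(H, F) = 2 + (-17 + F)/(-11 + H - 4*F) (Y(H, F) = 2 + (F - 17)/(H + (-11 - 4*F)) = 2 + (-17 + F)/(-11 + H - 4*F))
o(k) = k - (39 + 5*k)/(11 + 3*k) (o(k) = k - (39 - 2*k + 7*k)/(11 - k + 4*k) = k - (39 + 5*k)/(11 + 3*k))
(o(r) + n) + 227066 = (3*(-13 + 580**2 + 2*580)/(11 + 3*580) + 193367/513318) + 227066 = (3*(-13 + 336400 + 1160)/(11 + 1740) + 193367/513318) + 227066 = (3*337547/1751 + 193367/513318) + 227066 = (3*(1/1751)*337547 + 193367/513318) + 227066 = (1012641/1751 + 193367/513318) + 227066 = 520145438455/898819818 + 227066 = 204611566232443/898819818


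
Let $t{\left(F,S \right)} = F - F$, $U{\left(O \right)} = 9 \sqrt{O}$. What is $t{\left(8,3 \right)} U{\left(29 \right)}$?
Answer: $0$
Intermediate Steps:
$t{\left(F,S \right)} = 0$
$t{\left(8,3 \right)} U{\left(29 \right)} = 0 \cdot 9 \sqrt{29} = 0$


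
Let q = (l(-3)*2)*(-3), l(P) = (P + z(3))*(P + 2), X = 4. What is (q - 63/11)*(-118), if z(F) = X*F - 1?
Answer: -54870/11 ≈ -4988.2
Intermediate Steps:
z(F) = -1 + 4*F (z(F) = 4*F - 1 = -1 + 4*F)
l(P) = (2 + P)*(11 + P) (l(P) = (P + (-1 + 4*3))*(P + 2) = (P + (-1 + 12))*(2 + P) = (P + 11)*(2 + P) = (11 + P)*(2 + P) = (2 + P)*(11 + P))
q = 48 (q = ((22 + (-3)**2 + 13*(-3))*2)*(-3) = ((22 + 9 - 39)*2)*(-3) = -8*2*(-3) = -16*(-3) = 48)
(q - 63/11)*(-118) = (48 - 63/11)*(-118) = (465/11)*(-118) = -54870/11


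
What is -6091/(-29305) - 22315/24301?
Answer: -505923684/712140805 ≈ -0.71043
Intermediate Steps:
-6091/(-29305) - 22315/24301 = -6091*(-1/29305) - 22315*1/24301 = 6091/29305 - 22315/24301 = -505923684/712140805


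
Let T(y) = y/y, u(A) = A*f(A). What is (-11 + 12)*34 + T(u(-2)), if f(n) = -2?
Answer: 35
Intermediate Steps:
u(A) = -2*A (u(A) = A*(-2) = -2*A)
T(y) = 1
(-11 + 12)*34 + T(u(-2)) = (-11 + 12)*34 + 1 = 1*34 + 1 = 34 + 1 = 35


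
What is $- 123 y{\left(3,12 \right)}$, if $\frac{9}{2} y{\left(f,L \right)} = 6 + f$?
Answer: $-246$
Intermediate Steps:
$y{\left(f,L \right)} = \frac{4}{3} + \frac{2 f}{9}$ ($y{\left(f,L \right)} = \frac{2 \left(6 + f\right)}{9} = \frac{4}{3} + \frac{2 f}{9}$)
$- 123 y{\left(3,12 \right)} = - 123 \left(\frac{4}{3} + \frac{2}{9} \cdot 3\right) = - 123 \left(\frac{4}{3} + \frac{2}{3}\right) = \left(-123\right) 2 = -246$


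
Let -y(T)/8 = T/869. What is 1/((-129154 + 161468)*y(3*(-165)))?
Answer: 79/11633040 ≈ 6.7910e-6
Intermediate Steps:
y(T) = -8*T/869
1/((-129154 + 161468)*y(3*(-165))) = 1/((-129154 + 161468)*((-24*(-165)/869))) = 1/(32314*((-8/869*(-495)))) = 1/(32314*(360/79)) = (1/32314)*(79/360) = 79/11633040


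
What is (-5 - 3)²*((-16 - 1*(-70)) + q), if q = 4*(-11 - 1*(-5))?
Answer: 1920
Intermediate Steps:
q = -24 (q = 4*(-11 + 5) = 4*(-6) = -24)
(-5 - 3)²*((-16 - 1*(-70)) + q) = (-5 - 3)²*((-16 - 1*(-70)) - 24) = (-8)²*((-16 + 70) - 24) = 64*(54 - 24) = 64*30 = 1920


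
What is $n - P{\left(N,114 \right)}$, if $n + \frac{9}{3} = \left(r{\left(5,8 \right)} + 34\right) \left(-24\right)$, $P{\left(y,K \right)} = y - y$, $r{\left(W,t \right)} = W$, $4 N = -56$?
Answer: $-939$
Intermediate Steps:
$N = -14$ ($N = \frac{1}{4} \left(-56\right) = -14$)
$P{\left(y,K \right)} = 0$
$n = -939$ ($n = -3 + \left(5 + 34\right) \left(-24\right) = -3 + 39 \left(-24\right) = -3 - 936 = -939$)
$n - P{\left(N,114 \right)} = -939 - 0 = -939 + 0 = -939$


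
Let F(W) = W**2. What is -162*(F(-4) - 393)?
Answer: 61074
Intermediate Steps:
-162*(F(-4) - 393) = -162*((-4)**2 - 393) = -162*(16 - 393) = -162*(-377) = 61074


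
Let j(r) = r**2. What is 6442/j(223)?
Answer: 6442/49729 ≈ 0.12954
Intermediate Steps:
6442/j(223) = 6442/(223**2) = 6442/49729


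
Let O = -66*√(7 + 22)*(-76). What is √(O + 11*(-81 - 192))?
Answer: √(-3003 + 5016*√29) ≈ 154.95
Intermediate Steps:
O = 5016*√29 (O = -66*√29*(-76) = 5016*√29 ≈ 27012.)
√(O + 11*(-81 - 192)) = √(5016*√29 + 11*(-81 - 192)) = √(5016*√29 + 11*(-273)) = √(5016*√29 - 3003) = √(-3003 + 5016*√29)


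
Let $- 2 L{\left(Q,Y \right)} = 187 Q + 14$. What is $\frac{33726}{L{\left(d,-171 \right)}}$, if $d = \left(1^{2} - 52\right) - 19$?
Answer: $\frac{2409}{467} \approx 5.1585$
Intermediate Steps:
$d = -70$ ($d = \left(1 - 52\right) - 19 = -51 - 19 = -70$)
$L{\left(Q,Y \right)} = -7 - \frac{187 Q}{2}$ ($L{\left(Q,Y \right)} = - \frac{187 Q + 14}{2} = - \frac{14 + 187 Q}{2} = -7 - \frac{187 Q}{2}$)
$\frac{33726}{L{\left(d,-171 \right)}} = \frac{33726}{-7 - -6545} = \frac{33726}{-7 + 6545} = \frac{33726}{6538} = 33726 \cdot \frac{1}{6538} = \frac{2409}{467}$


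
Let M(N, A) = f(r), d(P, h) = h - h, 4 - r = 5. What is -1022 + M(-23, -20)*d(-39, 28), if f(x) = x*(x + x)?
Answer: -1022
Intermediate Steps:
r = -1 (r = 4 - 1*5 = 4 - 5 = -1)
d(P, h) = 0
f(x) = 2*x**2 (f(x) = x*(2*x) = 2*x**2)
M(N, A) = 2 (M(N, A) = 2*(-1)**2 = 2*1 = 2)
-1022 + M(-23, -20)*d(-39, 28) = -1022 + 2*0 = -1022 + 0 = -1022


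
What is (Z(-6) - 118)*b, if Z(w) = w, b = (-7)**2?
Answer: -6076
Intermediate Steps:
b = 49
(Z(-6) - 118)*b = (-6 - 118)*49 = -124*49 = -6076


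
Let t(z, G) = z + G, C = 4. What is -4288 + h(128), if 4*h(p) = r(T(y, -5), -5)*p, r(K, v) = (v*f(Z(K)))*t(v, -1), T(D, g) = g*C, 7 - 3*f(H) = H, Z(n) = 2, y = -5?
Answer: -2688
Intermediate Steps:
f(H) = 7/3 - H/3
T(D, g) = 4*g (T(D, g) = g*4 = 4*g)
t(z, G) = G + z
r(K, v) = 5*v*(-1 + v)/3 (r(K, v) = (v*(7/3 - 1/3*2))*(-1 + v) = (v*(7/3 - 2/3))*(-1 + v) = (v*(5/3))*(-1 + v) = (5*v/3)*(-1 + v) = 5*v*(-1 + v)/3)
h(p) = 25*p/2 (h(p) = (((5/3)*(-5)*(-1 - 5))*p)/4 = (((5/3)*(-5)*(-6))*p)/4 = (50*p)/4 = 25*p/2)
-4288 + h(128) = -4288 + (25/2)*128 = -4288 + 1600 = -2688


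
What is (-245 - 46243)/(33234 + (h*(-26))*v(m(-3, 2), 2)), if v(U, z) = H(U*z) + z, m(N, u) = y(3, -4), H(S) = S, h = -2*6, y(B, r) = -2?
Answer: -7748/5435 ≈ -1.4256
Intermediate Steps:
h = -12
m(N, u) = -2
v(U, z) = z + U*z (v(U, z) = U*z + z = z + U*z)
(-245 - 46243)/(33234 + (h*(-26))*v(m(-3, 2), 2)) = (-245 - 46243)/(33234 + (-12*(-26))*(2*(1 - 2))) = -46488/(33234 + 312*(2*(-1))) = -46488/(33234 + 312*(-2)) = -46488/(33234 - 624) = -46488/32610 = -46488*1/32610 = -7748/5435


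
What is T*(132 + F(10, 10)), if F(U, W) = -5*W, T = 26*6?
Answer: 12792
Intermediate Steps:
T = 156
T*(132 + F(10, 10)) = 156*(132 - 5*10) = 156*(132 - 50) = 156*82 = 12792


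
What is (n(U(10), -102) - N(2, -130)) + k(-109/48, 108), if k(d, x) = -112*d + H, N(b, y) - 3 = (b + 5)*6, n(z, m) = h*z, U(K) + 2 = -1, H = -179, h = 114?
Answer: -935/3 ≈ -311.67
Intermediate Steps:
U(K) = -3 (U(K) = -2 - 1 = -3)
n(z, m) = 114*z
N(b, y) = 33 + 6*b (N(b, y) = 3 + (b + 5)*6 = 3 + (5 + b)*6 = 3 + (30 + 6*b) = 33 + 6*b)
k(d, x) = -179 - 112*d (k(d, x) = -112*d - 179 = -179 - 112*d)
(n(U(10), -102) - N(2, -130)) + k(-109/48, 108) = (114*(-3) - (33 + 6*2)) + (-179 - (-12208)/48) = (-342 - (33 + 12)) + (-179 - (-12208)/48) = (-342 - 1*45) + (-179 - 112*(-109/48)) = (-342 - 45) + (-179 + 763/3) = -387 + 226/3 = -935/3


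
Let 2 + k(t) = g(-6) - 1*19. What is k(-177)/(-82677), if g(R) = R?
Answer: 9/27559 ≈ 0.00032657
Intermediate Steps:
k(t) = -27 (k(t) = -2 + (-6 - 1*19) = -2 + (-6 - 19) = -2 - 25 = -27)
k(-177)/(-82677) = -27/(-82677) = -27*(-1/82677) = 9/27559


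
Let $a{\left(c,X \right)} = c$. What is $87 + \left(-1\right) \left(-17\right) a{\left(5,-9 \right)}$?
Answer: $172$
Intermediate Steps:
$87 + \left(-1\right) \left(-17\right) a{\left(5,-9 \right)} = 87 + \left(-1\right) \left(-17\right) 5 = 87 + 17 \cdot 5 = 87 + 85 = 172$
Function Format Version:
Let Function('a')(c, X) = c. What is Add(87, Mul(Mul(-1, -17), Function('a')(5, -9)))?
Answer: 172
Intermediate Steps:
Add(87, Mul(Mul(-1, -17), Function('a')(5, -9))) = Add(87, Mul(Mul(-1, -17), 5)) = Add(87, Mul(17, 5)) = Add(87, 85) = 172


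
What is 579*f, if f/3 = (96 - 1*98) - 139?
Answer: -244917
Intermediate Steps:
f = -423 (f = 3*((96 - 1*98) - 139) = 3*((96 - 98) - 139) = 3*(-2 - 139) = 3*(-141) = -423)
579*f = 579*(-423) = -244917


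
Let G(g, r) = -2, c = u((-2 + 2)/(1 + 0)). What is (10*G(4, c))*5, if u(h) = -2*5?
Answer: -100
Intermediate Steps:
u(h) = -10
c = -10
(10*G(4, c))*5 = (10*(-2))*5 = -20*5 = -100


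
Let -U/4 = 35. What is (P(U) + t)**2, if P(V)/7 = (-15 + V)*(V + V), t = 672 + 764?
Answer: 93169015696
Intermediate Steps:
U = -140 (U = -4*35 = -140)
t = 1436
P(V) = 14*V*(-15 + V) (P(V) = 7*((-15 + V)*(V + V)) = 7*((-15 + V)*(2*V)) = 7*(2*V*(-15 + V)) = 14*V*(-15 + V))
(P(U) + t)**2 = (14*(-140)*(-15 - 140) + 1436)**2 = (14*(-140)*(-155) + 1436)**2 = (303800 + 1436)**2 = 305236**2 = 93169015696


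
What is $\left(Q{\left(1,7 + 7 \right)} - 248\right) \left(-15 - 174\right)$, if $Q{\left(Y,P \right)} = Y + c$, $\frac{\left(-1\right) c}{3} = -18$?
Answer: $36477$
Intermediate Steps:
$c = 54$ ($c = \left(-3\right) \left(-18\right) = 54$)
$Q{\left(Y,P \right)} = 54 + Y$ ($Q{\left(Y,P \right)} = Y + 54 = 54 + Y$)
$\left(Q{\left(1,7 + 7 \right)} - 248\right) \left(-15 - 174\right) = \left(\left(54 + 1\right) - 248\right) \left(-15 - 174\right) = \left(55 - 248\right) \left(-189\right) = \left(-193\right) \left(-189\right) = 36477$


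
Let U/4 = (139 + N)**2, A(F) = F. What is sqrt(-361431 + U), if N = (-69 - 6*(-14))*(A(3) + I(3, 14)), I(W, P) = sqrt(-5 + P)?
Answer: I*sqrt(151667) ≈ 389.44*I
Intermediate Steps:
N = 90 (N = (-69 - 6*(-14))*(3 + sqrt(-5 + 14)) = (-69 + 84)*(3 + sqrt(9)) = 15*(3 + 3) = 15*6 = 90)
U = 209764 (U = 4*(139 + 90)**2 = 4*229**2 = 4*52441 = 209764)
sqrt(-361431 + U) = sqrt(-361431 + 209764) = sqrt(-151667) = I*sqrt(151667)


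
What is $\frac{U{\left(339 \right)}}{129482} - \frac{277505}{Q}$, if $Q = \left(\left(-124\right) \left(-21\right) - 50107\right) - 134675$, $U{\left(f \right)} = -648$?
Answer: $\frac{17906925533}{11794385898} \approx 1.5183$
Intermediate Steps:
$Q = -182178$ ($Q = \left(2604 - 50107\right) - 134675 = -47503 - 134675 = -182178$)
$\frac{U{\left(339 \right)}}{129482} - \frac{277505}{Q} = - \frac{648}{129482} - \frac{277505}{-182178} = \left(-648\right) \frac{1}{129482} - - \frac{277505}{182178} = - \frac{324}{64741} + \frac{277505}{182178} = \frac{17906925533}{11794385898}$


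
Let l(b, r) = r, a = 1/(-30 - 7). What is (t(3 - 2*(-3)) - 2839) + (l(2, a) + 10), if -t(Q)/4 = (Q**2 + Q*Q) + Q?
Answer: -129982/37 ≈ -3513.0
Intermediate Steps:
a = -1/37 (a = 1/(-37) = -1/37 ≈ -0.027027)
t(Q) = -8*Q**2 - 4*Q (t(Q) = -4*((Q**2 + Q*Q) + Q) = -4*((Q**2 + Q**2) + Q) = -4*(2*Q**2 + Q) = -4*(Q + 2*Q**2) = -8*Q**2 - 4*Q)
(t(3 - 2*(-3)) - 2839) + (l(2, a) + 10) = (-4*(3 - 2*(-3))*(1 + 2*(3 - 2*(-3))) - 2839) + (-1/37 + 10) = (-4*(3 - 1*(-6))*(1 + 2*(3 - 1*(-6))) - 2839) + 369/37 = (-4*(3 + 6)*(1 + 2*(3 + 6)) - 2839) + 369/37 = (-4*9*(1 + 2*9) - 2839) + 369/37 = (-4*9*(1 + 18) - 2839) + 369/37 = (-4*9*19 - 2839) + 369/37 = (-684 - 2839) + 369/37 = -3523 + 369/37 = -129982/37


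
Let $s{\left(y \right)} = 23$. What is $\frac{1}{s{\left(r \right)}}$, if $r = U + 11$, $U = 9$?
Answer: $\frac{1}{23} \approx 0.043478$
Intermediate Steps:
$r = 20$ ($r = 9 + 11 = 20$)
$\frac{1}{s{\left(r \right)}} = \frac{1}{23}$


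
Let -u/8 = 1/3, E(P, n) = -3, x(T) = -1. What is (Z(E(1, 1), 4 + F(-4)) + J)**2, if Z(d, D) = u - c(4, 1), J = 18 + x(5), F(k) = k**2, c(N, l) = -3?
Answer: 2704/9 ≈ 300.44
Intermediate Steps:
u = -8/3 ≈ -2.6667
J = 17 (J = 18 - 1 = 17)
Z(d, D) = 1/3 (Z(d, D) = -8/3 - 1*(-3) = -8/3 + 3 = 1/3)
(Z(E(1, 1), 4 + F(-4)) + J)**2 = (1/3 + 17)**2 = (52/3)**2 = 2704/9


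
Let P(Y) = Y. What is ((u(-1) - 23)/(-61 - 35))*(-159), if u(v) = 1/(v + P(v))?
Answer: -2491/64 ≈ -38.922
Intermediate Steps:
u(v) = 1/(2*v) (u(v) = 1/(v + v) = 1/(2*v))
((u(-1) - 23)/(-61 - 35))*(-159) = (((½)/(-1) - 23)/(-61 - 35))*(-159) = (((½)*(-1) - 23)/(-96))*(-159) = ((-½ - 23)*(-1/96))*(-159) = -47/2*(-1/96)*(-159) = (47/192)*(-159) = -2491/64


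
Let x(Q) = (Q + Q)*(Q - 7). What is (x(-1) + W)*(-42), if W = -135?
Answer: 4998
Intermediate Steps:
x(Q) = 2*Q*(-7 + Q) (x(Q) = (2*Q)*(-7 + Q) = 2*Q*(-7 + Q))
(x(-1) + W)*(-42) = (2*(-1)*(-7 - 1) - 135)*(-42) = (2*(-1)*(-8) - 135)*(-42) = (16 - 135)*(-42) = -119*(-42) = 4998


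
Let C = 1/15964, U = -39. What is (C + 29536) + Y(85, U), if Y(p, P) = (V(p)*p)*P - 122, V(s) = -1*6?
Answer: 787089057/15964 ≈ 49304.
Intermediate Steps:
V(s) = -6
C = 1/15964 ≈ 6.2641e-5
Y(p, P) = -122 - 6*P*p (Y(p, P) = (-6*p)*P - 122 = -6*P*p - 122 = -122 - 6*P*p)
(C + 29536) + Y(85, U) = (1/15964 + 29536) + (-122 - 6*(-39)*85) = 471512705/15964 + (-122 + 19890) = 471512705/15964 + 19768 = 787089057/15964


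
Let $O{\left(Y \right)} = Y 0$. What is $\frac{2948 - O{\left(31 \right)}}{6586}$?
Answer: $\frac{1474}{3293} \approx 0.44762$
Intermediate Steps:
$O{\left(Y \right)} = 0$
$\frac{2948 - O{\left(31 \right)}}{6586} = \frac{2948 - 0}{6586} = \left(2948 + 0\right) \frac{1}{6586} = 2948 \cdot \frac{1}{6586} = \frac{1474}{3293}$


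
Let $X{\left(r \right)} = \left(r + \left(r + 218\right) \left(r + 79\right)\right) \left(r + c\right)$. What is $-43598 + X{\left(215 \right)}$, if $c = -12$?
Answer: $25842353$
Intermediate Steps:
$X{\left(r \right)} = \left(-12 + r\right) \left(r + \left(79 + r\right) \left(218 + r\right)\right)$ ($X{\left(r \right)} = \left(r + \left(r + 218\right) \left(r + 79\right)\right) \left(r - 12\right) = \left(r + \left(218 + r\right) \left(79 + r\right)\right) \left(-12 + r\right) = \left(r + \left(79 + r\right) \left(218 + r\right)\right) \left(-12 + r\right) = \left(-12 + r\right) \left(r + \left(79 + r\right) \left(218 + r\right)\right)$)
$-43598 + X{\left(215 \right)} = -43598 + \left(-206664 + 215^{3} + 286 \cdot 215^{2} + 13646 \cdot 215\right) = -43598 + \left(-206664 + 9938375 + 286 \cdot 46225 + 2933890\right) = -43598 + \left(-206664 + 9938375 + 13220350 + 2933890\right) = -43598 + 25885951 = 25842353$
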